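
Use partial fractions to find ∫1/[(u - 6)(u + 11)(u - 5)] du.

Cover-up: A = 1/17, B = 1/272, C = -1/16. Decomposition: (1/17)/(u - 6) + (1/272)/(u + 11) - (1/16)/(u - 5). Integrate each term: (1/17) ln|(u - 6)| + (1/272) ln|(u + 11)| - (1/16) ln|(u - 5)| + C


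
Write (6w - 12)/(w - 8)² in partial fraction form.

(6w - 12) = A(w - 8) + B. At w = 8: B = 6·8 - 12 = 36. Coeff of w: A = 6
Result: 6/(w - 8) + 36/(w - 8)²


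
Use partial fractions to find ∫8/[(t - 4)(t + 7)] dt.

Decompose: 8/[(t - 4)(t + 7)] = (8/11)/(t - 4) - (8/11)/(t + 7). Integrate each term: (8/11) ln|(t - 4)| - (8/11) ln|(t + 7)| + C


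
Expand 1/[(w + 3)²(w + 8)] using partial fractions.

Cover-up at w=-8: γ = 1/(-8 + 3)² = 1/25. Cover-up at w=-3: β = 1/(-3 + 8) = 1/5. Comparing w² coeff: α = -γ = -1/25
Result: (-1/25)/(w + 3) + (1/5)/(w + 3)² + (1/25)/(w + 8)


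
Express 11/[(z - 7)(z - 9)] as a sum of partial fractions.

11/(z - 7)(z - 9) = P/(z - 7) + Q/(z - 9). P = 11/(7 - 9) = -11/2, Q = 11/(9 - 7) = 11/2
Result: (-11/2)/(z - 7) + (11/2)/(z - 9)


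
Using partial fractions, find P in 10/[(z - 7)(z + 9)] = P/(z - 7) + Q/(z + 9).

Cover-up at z = 7: P = 10/(7 + 9) = 10/16 = 5/8


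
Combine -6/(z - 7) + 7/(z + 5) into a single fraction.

Common denominator (z - 7)(z + 5). Numerator: -6(z + 5) + 7(z - 7) = (-6z - 30) + (7z - 49) = z - 79
Result: (z - 79)/[(z - 7)(z + 5)]


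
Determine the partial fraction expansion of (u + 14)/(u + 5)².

(u + 14) = P(u + 5) + Q. At u = -5: Q = 1·(-5) + 14 = 9. Coeff of u: P = 1
Result: 1/(u + 5) + 9/(u + 5)²


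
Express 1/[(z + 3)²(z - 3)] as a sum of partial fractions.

Cover-up at z=3: C = 1/(3 + 3)² = 1/36. Cover-up at z=-3: B = 1/(-3 - 3) = -1/6. Comparing z² coeff: A = -C = -1/36
Result: (-1/36)/(z + 3) - (1/6)/(z + 3)² + (1/36)/(z - 3)


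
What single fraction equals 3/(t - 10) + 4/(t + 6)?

Common denominator (t - 10)(t + 6). Numerator: 3(t + 6) + 4(t - 10) = (3t + 18) + (4t - 40) = 7t - 22
Result: (7t - 22)/[(t - 10)(t + 6)]


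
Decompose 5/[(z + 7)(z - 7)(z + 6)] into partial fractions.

Using cover-up method: A = 5/14, B = 5/182, C = -5/13
Result: (5/14)/(z + 7) + (5/182)/(z - 7) - (5/13)/(z + 6)


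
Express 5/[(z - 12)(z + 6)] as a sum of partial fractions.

5/(z - 12)(z + 6) = α/(z - 12) + β/(z + 6). α = 5/(12 + 6) = 5/18, β = 5/(-6 - 12) = -5/18
Result: (5/18)/(z - 12) - (5/18)/(z + 6)


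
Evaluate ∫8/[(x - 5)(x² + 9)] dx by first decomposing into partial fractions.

Cover-up at x=5: P = 8/(5²+9) = 4/17. Coeff matching: Q = -4/17, R = -20/17. Decomposition: (4/17)/(x - 5) - ((4/17)x + 20/17)/(x² + 9). Integrate: linear → ln, quadratic → (1/2)ln + arctan: (4/17) ln|(x - 5)| - (2/17) ln(x² + 9) - (20/51) arctan(x/3) + C


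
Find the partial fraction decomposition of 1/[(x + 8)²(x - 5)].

Cover-up at x=5: R = 1/(5 + 8)² = 1/169. Cover-up at x=-8: Q = 1/(-8 - 5) = -1/13. Comparing x² coeff: P = -R = -1/169
Result: (-1/169)/(x + 8) - (1/13)/(x + 8)² + (1/169)/(x - 5)


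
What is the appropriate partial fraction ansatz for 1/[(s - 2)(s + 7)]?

Distinct linear factors: α/(s - 2) + β/(s + 7)


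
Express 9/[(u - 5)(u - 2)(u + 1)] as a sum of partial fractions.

Using cover-up method: P = 1/2, Q = -1, R = 1/2
Result: (1/2)/(u - 5) - 1/(u - 2) + (1/2)/(u + 1)


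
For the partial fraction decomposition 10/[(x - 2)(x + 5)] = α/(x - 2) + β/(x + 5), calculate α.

Cover-up at x = 2: α = 10/(2 + 5) = 10/7


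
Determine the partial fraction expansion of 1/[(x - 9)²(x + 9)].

Cover-up at x=-9: R = 1/(-9 - 9)² = 1/324. Cover-up at x=9: Q = 1/(9 + 9) = 1/18. Comparing x² coeff: P = -R = -1/324
Result: (-1/324)/(x - 9) + (1/18)/(x - 9)² + (1/324)/(x + 9)


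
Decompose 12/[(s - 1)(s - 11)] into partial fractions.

12/(s - 1)(s - 11) = A/(s - 1) + B/(s - 11). A = 12/(1 - 11) = -6/5, B = 12/(11 - 1) = 6/5
Result: (-6/5)/(s - 1) + (6/5)/(s - 11)


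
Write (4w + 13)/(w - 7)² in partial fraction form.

(4w + 13) = A(w - 7) + B. At w = 7: B = 4·7 + 13 = 41. Coeff of w: A = 4
Result: 4/(w - 7) + 41/(w - 7)²


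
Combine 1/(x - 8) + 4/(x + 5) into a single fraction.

Common denominator (x - 8)(x + 5). Numerator: 1(x + 5) + 4(x - 8) = (x + 5) + (4x - 32) = 5x - 27
Result: (5x - 27)/[(x - 8)(x + 5)]


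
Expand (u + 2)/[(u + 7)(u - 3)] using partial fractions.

At u=-7: α = (1·(-7) + 2)/(-7 - 3) = 1/2. At u=3: β = (1·3 + 2)/(3 + 7) = 1/2
Result: (1/2)/(u + 7) + (1/2)/(u - 3)


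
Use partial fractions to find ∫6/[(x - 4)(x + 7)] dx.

Decompose: 6/[(x - 4)(x + 7)] = (6/11)/(x - 4) - (6/11)/(x + 7). Integrate each term: (6/11) ln|(x - 4)| - (6/11) ln|(x + 7)| + C


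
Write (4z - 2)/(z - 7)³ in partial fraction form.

(4z - 2) = P(z - 7)² + Q(z - 7) + R. At z = 7: R = 4·7 - 2 = 26. Coefficients: P = 0, Q = 4
Result: 4/(z - 7)² + 26/(z - 7)³


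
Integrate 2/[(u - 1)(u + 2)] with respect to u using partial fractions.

Decompose: 2/[(u - 1)(u + 2)] = (2/3)/(u - 1) - (2/3)/(u + 2). Integrate each term: (2/3) ln|(u - 1)| - (2/3) ln|(u + 2)| + C


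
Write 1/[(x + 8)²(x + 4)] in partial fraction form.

Cover-up at x=-4: R = 1/(-4 + 8)² = 1/16. Cover-up at x=-8: Q = 1/(-8 + 4) = -1/4. Comparing x² coeff: P = -R = -1/16
Result: (-1/16)/(x + 8) - (1/4)/(x + 8)² + (1/16)/(x + 4)


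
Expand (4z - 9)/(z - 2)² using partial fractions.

(4z - 9) = P(z - 2) + Q. At z = 2: Q = 4·2 - 9 = -1. Coeff of z: P = 4
Result: 4/(z - 2) - 1/(z - 2)²


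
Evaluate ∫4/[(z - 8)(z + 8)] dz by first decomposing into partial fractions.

Decompose: 4/[(z - 8)(z + 8)] = (1/4)/(z - 8) - (1/4)/(z + 8). Integrate each term: (1/4) ln|(z - 8)| - (1/4) ln|(z + 8)| + C


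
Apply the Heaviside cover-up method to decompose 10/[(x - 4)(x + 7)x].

Cover (x - 4), x=4: α = 10/[(4 + 7)(4 - 0)] = 5/22. Cover (x + 7), x=-7: β = 10/[(-7 - 4)(-7 - 0)] = 10/77. Cover x, x=0: γ = 10/[(0 - 4)(0 + 7)] = -5/14.
Result: (5/22)/(x - 4) + (10/77)/(x + 7) - (5/14)/x


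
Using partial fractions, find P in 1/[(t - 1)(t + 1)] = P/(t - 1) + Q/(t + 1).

Cover-up at t = 1: P = 1/(1 + 1) = 1/2


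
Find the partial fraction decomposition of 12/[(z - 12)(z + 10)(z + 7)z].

Using Heaviside cover-up: (1/418)/(z - 12) - (1/55)/(z + 10) + (4/133)/(z + 7) - (1/70)/z


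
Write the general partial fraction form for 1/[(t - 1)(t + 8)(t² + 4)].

Two linear + quadratic: α/(t - 1) + β/(t + 8) + (γt + δ)/(t² + 4)


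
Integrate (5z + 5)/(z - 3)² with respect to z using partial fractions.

Decompose: α = 5, β = 5·3 + 5 = 20, so (5z + 5)/(z - 3)² = 5/(z - 3) + 20/(z - 3)². Integrate: ∫ α/(z - 3) dz = 5 ln|(z - 3)|; ∫ β/(z - 3)² dz = -20/(z - 3). Sum: 5 ln|(z - 3)| - 20/(z - 3) + C


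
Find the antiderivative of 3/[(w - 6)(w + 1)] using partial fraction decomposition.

Decompose: 3/[(w - 6)(w + 1)] = (3/7)/(w - 6) - (3/7)/(w + 1). Integrate each term: (3/7) ln|(w - 6)| - (3/7) ln|(w + 1)| + C


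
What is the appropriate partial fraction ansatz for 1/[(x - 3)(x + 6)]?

Distinct linear factors: A/(x - 3) + B/(x + 6)


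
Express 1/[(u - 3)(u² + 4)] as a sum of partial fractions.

Cover-up at u = 3: P = 1/(3² + 4) = 1/13. Then Q = -P = -1/13, R = -P·(0 + 3) = -3/13
Result: (1/13)/(u - 3) - ((1/13)u + 3/13)/(u² + 4)


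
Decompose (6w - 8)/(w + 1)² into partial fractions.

(6w - 8) = P(w + 1) + Q. At w = -1: Q = 6·(-1) - 8 = -14. Coeff of w: P = 6
Result: 6/(w + 1) - 14/(w + 1)²


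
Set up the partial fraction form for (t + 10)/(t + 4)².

Repeated linear factor: A/(t + 4) + B/(t + 4)²


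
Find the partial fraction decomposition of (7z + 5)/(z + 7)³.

(7z + 5) = α(z + 7)² + β(z + 7) + γ. At z = -7: γ = 7·(-7) + 5 = -44. Coefficients: α = 0, β = 7
Result: 7/(z + 7)² - 44/(z + 7)³


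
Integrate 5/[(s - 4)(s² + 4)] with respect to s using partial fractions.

Cover-up at s=4: P = 5/(4²+4) = 1/4. Coeff matching: Q = -1/4, R = -1. Decomposition: (1/4)/(s - 4) - ((1/4)s + 1)/(s² + 4). Integrate: linear → ln, quadratic → (1/2)ln + arctan: (1/4) ln|(s - 4)| - (1/8) ln(s² + 4) - (1/2) arctan(s/2) + C


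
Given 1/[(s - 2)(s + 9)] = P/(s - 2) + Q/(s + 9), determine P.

Cover-up at s = 2: P = 1/(2 + 9) = 1/11


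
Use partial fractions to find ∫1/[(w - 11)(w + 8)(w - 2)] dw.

Cover-up: α = 1/171, β = 1/190, γ = -1/90. Decomposition: (1/171)/(w - 11) + (1/190)/(w + 8) - (1/90)/(w - 2). Integrate each term: (1/171) ln|(w - 11)| + (1/190) ln|(w + 8)| - (1/90) ln|(w - 2)| + C


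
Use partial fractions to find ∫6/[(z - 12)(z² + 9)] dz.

Cover-up at z=12: A = 6/(12²+9) = 2/51. Coeff matching: B = -2/51, C = -8/17. Decomposition: (2/51)/(z - 12) - ((2/51)z + 8/17)/(z² + 9). Integrate: linear → ln, quadratic → (1/2)ln + arctan: (2/51) ln|(z - 12)| - (1/51) ln(z² + 9) - (8/51) arctan(z/3) + C


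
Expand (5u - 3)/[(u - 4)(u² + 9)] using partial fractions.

At u=4: A = (5·4 - 3)/(4² + 9) = 17/25. B = -A = -17/25, C = 5 - 4·A = 57/25
Result: (17/25)/(u - 4) - ((17/25)u - 57/25)/(u² + 9)


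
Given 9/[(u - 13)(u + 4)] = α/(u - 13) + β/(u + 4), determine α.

Cover-up at u = 13: α = 9/(13 + 4) = 9/17


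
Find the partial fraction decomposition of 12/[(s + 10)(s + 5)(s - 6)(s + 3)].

Using Heaviside cover-up: (-3/140)/(s + 10) + (6/55)/(s + 5) + (1/132)/(s - 6) - (2/21)/(s + 3)


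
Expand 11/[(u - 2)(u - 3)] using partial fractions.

11/(u - 2)(u - 3) = A/(u - 2) + B/(u - 3). A = 11/(2 - 3) = -11, B = 11/(3 - 2) = 11
Result: -11/(u - 2) + 11/(u - 3)


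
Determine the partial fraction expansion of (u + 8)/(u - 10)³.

(u + 8) = A(u - 10)² + B(u - 10) + C. At u = 10: C = 1·10 + 8 = 18. Coefficients: A = 0, B = 1
Result: 1/(u - 10)² + 18/(u - 10)³


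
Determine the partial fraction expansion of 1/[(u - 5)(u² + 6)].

Cover-up at u = 5: α = 1/(5² + 6) = 1/31. Then β = -α = -1/31, γ = -α·(0 + 5) = -5/31
Result: (1/31)/(u - 5) - ((1/31)u + 5/31)/(u² + 6)


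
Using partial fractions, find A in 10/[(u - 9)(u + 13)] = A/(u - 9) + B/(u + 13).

Cover-up at u = 9: A = 10/(9 + 13) = 10/22 = 5/11


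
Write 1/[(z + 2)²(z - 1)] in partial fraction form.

Cover-up at z=1: R = 1/(1 + 2)² = 1/9. Cover-up at z=-2: Q = 1/(-2 - 1) = -1/3. Comparing z² coeff: P = -R = -1/9
Result: (-1/9)/(z + 2) - (1/3)/(z + 2)² + (1/9)/(z - 1)


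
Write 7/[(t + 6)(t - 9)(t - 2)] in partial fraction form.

Using cover-up method: P = 7/120, Q = 1/15, R = -1/8
Result: (7/120)/(t + 6) + (1/15)/(t - 9) - (1/8)/(t - 2)


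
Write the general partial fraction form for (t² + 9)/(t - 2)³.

Repeated linear factor (power 3): α/(t - 2) + β/(t - 2)² + γ/(t - 2)³


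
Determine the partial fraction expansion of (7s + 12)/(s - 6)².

(7s + 12) = α(s - 6) + β. At s = 6: β = 7·6 + 12 = 54. Coeff of s: α = 7
Result: 7/(s - 6) + 54/(s - 6)²


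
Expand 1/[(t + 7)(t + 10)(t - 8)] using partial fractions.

Using cover-up method: A = -1/45, B = 1/54, C = 1/270
Result: (-1/45)/(t + 7) + (1/54)/(t + 10) + (1/270)/(t - 8)


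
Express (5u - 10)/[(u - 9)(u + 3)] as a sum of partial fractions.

At u=9: A = (5·9 - 10)/(9 + 3) = 35/12. At u=-3: B = (5·(-3) - 10)/(-3 - 9) = 25/12
Result: (35/12)/(u - 9) + (25/12)/(u + 3)


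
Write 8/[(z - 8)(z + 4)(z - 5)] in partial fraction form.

Using cover-up method: A = 2/9, B = 2/27, C = -8/27
Result: (2/9)/(z - 8) + (2/27)/(z + 4) - (8/27)/(z - 5)


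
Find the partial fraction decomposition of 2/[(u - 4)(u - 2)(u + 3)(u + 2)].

Using Heaviside cover-up: (1/42)/(u - 4) - (1/20)/(u - 2) - (2/35)/(u + 3) + (1/12)/(u + 2)


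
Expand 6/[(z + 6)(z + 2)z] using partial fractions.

Using cover-up method: P = 1/4, Q = -3/4, R = 1/2
Result: (1/4)/(z + 6) - (3/4)/(z + 2) + (1/2)/z


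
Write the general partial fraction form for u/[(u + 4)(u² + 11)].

Linear + irreducible quadratic: P/(u + 4) + (Qu + R)/(u² + 11)


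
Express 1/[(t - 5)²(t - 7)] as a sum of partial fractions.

Cover-up at t=7: C = 1/(7 - 5)² = 1/4. Cover-up at t=5: B = 1/(5 - 7) = -1/2. Comparing t² coeff: A = -C = -1/4
Result: (-1/4)/(t - 5) - (1/2)/(t - 5)² + (1/4)/(t - 7)


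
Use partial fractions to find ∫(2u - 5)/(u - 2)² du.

Decompose: A = 2, B = 2·2 - 5 = -1, so (2u - 5)/(u - 2)² = 2/(u - 2) - 1/(u - 2)². Integrate: ∫ A/(u - 2) du = 2 ln|(u - 2)|; ∫ B/(u - 2)² du = 1/(u - 2). Sum: 2 ln|(u - 2)| + 1/(u - 2) + C


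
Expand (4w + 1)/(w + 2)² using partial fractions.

(4w + 1) = α(w + 2) + β. At w = -2: β = 4·(-2) + 1 = -7. Coeff of w: α = 4
Result: 4/(w + 2) - 7/(w + 2)²


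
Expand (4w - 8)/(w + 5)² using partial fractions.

(4w - 8) = P(w + 5) + Q. At w = -5: Q = 4·(-5) - 8 = -28. Coeff of w: P = 4
Result: 4/(w + 5) - 28/(w + 5)²


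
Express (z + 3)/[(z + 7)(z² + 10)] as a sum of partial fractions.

At z=-7: α = (1·(-7) + 3)/((-7)² + 10) = -4/59. β = -α = 4/59, γ = 1 - (-7)·α = 31/59
Result: (-4/59)/(z + 7) + ((4/59)z + 31/59)/(z² + 10)


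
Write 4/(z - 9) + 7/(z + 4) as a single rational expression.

Common denominator (z - 9)(z + 4). Numerator: 4(z + 4) + 7(z - 9) = (4z + 16) + (7z - 63) = 11z - 47
Result: (11z - 47)/[(z - 9)(z + 4)]


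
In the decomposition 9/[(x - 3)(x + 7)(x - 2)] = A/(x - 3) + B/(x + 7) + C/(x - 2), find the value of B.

Cover-up at x = -7: B = 9/[(-7 - 3)(-7 - 2)] = 9/[(-10)(-9)] = 9/90 = 1/10


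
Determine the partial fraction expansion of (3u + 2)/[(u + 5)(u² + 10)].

At u=-5: P = (3·(-5) + 2)/((-5)² + 10) = -13/35. Q = -P = 13/35, R = 3 - (-5)·P = 8/7
Result: (-13/35)/(u + 5) + ((13/35)u + 8/7)/(u² + 10)


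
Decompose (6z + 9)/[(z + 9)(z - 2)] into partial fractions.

At z=-9: A = (6·(-9) + 9)/(-9 - 2) = 45/11. At z=2: B = (6·2 + 9)/(2 + 9) = 21/11
Result: (45/11)/(z + 9) + (21/11)/(z - 2)


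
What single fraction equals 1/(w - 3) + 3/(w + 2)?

Common denominator (w - 3)(w + 2). Numerator: 1(w + 2) + 3(w - 3) = (w + 2) + (3w - 9) = 4w - 7
Result: (4w - 7)/[(w - 3)(w + 2)]


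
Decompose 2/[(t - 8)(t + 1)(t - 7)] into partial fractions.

Using cover-up method: α = 2/9, β = 1/36, γ = -1/4
Result: (2/9)/(t - 8) + (1/36)/(t + 1) - (1/4)/(t - 7)


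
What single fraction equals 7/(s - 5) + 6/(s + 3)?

Common denominator (s - 5)(s + 3). Numerator: 7(s + 3) + 6(s - 5) = (7s + 21) + (6s - 30) = 13s - 9
Result: (13s - 9)/[(s - 5)(s + 3)]


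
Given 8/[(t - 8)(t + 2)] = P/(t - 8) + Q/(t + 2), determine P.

Cover-up at t = 8: P = 8/(8 + 2) = 8/10 = 4/5


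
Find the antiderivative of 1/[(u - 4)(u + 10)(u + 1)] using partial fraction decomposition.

Cover-up: A = 1/70, B = 1/126, C = -1/45. Decomposition: (1/70)/(u - 4) + (1/126)/(u + 10) - (1/45)/(u + 1). Integrate each term: (1/70) ln|(u - 4)| + (1/126) ln|(u + 10)| - (1/45) ln|(u + 1)| + C


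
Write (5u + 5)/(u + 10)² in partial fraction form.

(5u + 5) = A(u + 10) + B. At u = -10: B = 5·(-10) + 5 = -45. Coeff of u: A = 5
Result: 5/(u + 10) - 45/(u + 10)²


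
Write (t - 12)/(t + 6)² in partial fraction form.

(t - 12) = A(t + 6) + B. At t = -6: B = 1·(-6) - 12 = -18. Coeff of t: A = 1
Result: 1/(t + 6) - 18/(t + 6)²


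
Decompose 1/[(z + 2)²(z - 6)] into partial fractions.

Cover-up at z=6: R = 1/(6 + 2)² = 1/64. Cover-up at z=-2: Q = 1/(-2 - 6) = -1/8. Comparing z² coeff: P = -R = -1/64
Result: (-1/64)/(z + 2) - (1/8)/(z + 2)² + (1/64)/(z - 6)


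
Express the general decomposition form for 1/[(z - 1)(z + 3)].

Distinct linear factors: P/(z - 1) + Q/(z + 3)


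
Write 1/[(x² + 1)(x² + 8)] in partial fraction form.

Coefficient matching gives α = γ = 0, β = 1/(8-1) = 1/7, δ = -β = -1/7
Result: (1/7)/(x² + 1) - (1/7)/(x² + 8)


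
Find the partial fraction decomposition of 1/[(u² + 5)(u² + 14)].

Coefficient matching gives P = R = 0, Q = 1/(14-5) = 1/9, S = -Q = -1/9
Result: (1/9)/(u² + 5) - (1/9)/(u² + 14)


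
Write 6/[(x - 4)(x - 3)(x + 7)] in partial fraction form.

Using cover-up method: A = 6/11, B = -3/5, C = 3/55
Result: (6/11)/(x - 4) - (3/5)/(x - 3) + (3/55)/(x + 7)


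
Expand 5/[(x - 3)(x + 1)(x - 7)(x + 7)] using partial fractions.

Using Heaviside cover-up: (-1/32)/(x - 3) + (5/192)/(x + 1) + (5/448)/(x - 7) - (1/168)/(x + 7)


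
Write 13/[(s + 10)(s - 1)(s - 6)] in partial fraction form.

Using cover-up method: α = 13/176, β = -13/55, γ = 13/80
Result: (13/176)/(s + 10) - (13/55)/(s - 1) + (13/80)/(s - 6)


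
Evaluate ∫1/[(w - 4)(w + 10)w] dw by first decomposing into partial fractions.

Cover-up: A = 1/56, B = 1/140, C = -1/40. Decomposition: (1/56)/(w - 4) + (1/140)/(w + 10) - (1/40)/w. Integrate each term: (1/56) ln|(w - 4)| + (1/140) ln|(w + 10)| - (1/40) ln|w| + C


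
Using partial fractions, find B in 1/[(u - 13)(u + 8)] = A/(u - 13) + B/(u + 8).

Cover-up at u = -8: B = 1/(-8 - 13) = -1/21


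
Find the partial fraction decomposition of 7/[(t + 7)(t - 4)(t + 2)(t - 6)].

Using Heaviside cover-up: (-7/715)/(t + 7) - (7/132)/(t - 4) + (7/240)/(t + 2) + (7/208)/(t - 6)


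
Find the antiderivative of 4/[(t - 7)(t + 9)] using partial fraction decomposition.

Decompose: 4/[(t - 7)(t + 9)] = (1/4)/(t - 7) - (1/4)/(t + 9). Integrate each term: (1/4) ln|(t - 7)| - (1/4) ln|(t + 9)| + C


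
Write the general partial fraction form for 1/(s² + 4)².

Repeated quadratic factor: (αs + β)/(s² + 4) + (γs + δ)/(s² + 4)²


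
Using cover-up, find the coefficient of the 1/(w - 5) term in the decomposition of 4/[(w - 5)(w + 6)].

Cover (w - 5), set w=5: 4/((w + 6) at w=5) = 4/(11) = 4/11


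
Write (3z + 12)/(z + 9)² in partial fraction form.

(3z + 12) = P(z + 9) + Q. At z = -9: Q = 3·(-9) + 12 = -15. Coeff of z: P = 3
Result: 3/(z + 9) - 15/(z + 9)²


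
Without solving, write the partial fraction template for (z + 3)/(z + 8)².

Repeated linear factor: A/(z + 8) + B/(z + 8)²


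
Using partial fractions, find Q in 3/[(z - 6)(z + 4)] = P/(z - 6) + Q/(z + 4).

Cover-up at z = -4: Q = 3/(-4 - 6) = -3/10


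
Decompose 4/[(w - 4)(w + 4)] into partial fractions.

4/(w - 4)(w + 4) = α/(w - 4) + β/(w + 4). α = 4/(4 + 4) = 1/2, β = 4/(-4 - 4) = -1/2
Result: (1/2)/(w - 4) - (1/2)/(w + 4)


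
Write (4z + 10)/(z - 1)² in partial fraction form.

(4z + 10) = A(z - 1) + B. At z = 1: B = 4·1 + 10 = 14. Coeff of z: A = 4
Result: 4/(z - 1) + 14/(z - 1)²


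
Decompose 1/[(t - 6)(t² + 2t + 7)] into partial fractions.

Cover-up at t = 6: A = 1/(6² + 2·6 + 7) = 1/55. Then B = -A = -1/55, C = -A·(2 + 6) = -8/55
Result: (1/55)/(t - 6) - ((1/55)t + 8/55)/(t² + 2t + 7)


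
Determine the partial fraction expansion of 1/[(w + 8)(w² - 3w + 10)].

Cover-up at w = -8: P = 1/((-8)² - 3·(-8) + 10) = 1/98. Then Q = -P = -1/98, R = -P·(-3 - 8) = 11/98
Result: (1/98)/(w + 8) - ((1/98)w - 11/98)/(w² - 3w + 10)


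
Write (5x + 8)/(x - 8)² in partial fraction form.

(5x + 8) = P(x - 8) + Q. At x = 8: Q = 5·8 + 8 = 48. Coeff of x: P = 5
Result: 5/(x - 8) + 48/(x - 8)²


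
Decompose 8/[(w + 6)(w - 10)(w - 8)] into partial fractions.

Using cover-up method: P = 1/28, Q = 1/4, R = -2/7
Result: (1/28)/(w + 6) + (1/4)/(w - 10) - (2/7)/(w - 8)


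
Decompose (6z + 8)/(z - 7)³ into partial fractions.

(6z + 8) = α(z - 7)² + β(z - 7) + γ. At z = 7: γ = 6·7 + 8 = 50. Coefficients: α = 0, β = 6
Result: 6/(z - 7)² + 50/(z - 7)³


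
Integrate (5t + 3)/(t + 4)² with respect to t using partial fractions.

Decompose: A = 5, B = 5·(-4) + 3 = -17, so (5t + 3)/(t + 4)² = 5/(t + 4) - 17/(t + 4)². Integrate: ∫ A/(t + 4) dt = 5 ln|(t + 4)|; ∫ B/(t + 4)² dt = 17/(t + 4). Sum: 5 ln|(t + 4)| + 17/(t + 4) + C


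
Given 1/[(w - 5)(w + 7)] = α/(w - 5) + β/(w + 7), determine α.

Cover-up at w = 5: α = 1/(5 + 7) = 1/12


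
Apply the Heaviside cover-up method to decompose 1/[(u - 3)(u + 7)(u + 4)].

Cover (u - 3), u=3: α = 1/[(3 + 7)(3 + 4)] = 1/70. Cover (u + 7), u=-7: β = 1/[(-7 - 3)(-7 + 4)] = 1/30. Cover (u + 4), u=-4: γ = 1/[(-4 - 3)(-4 + 7)] = -1/21.
Result: (1/70)/(u - 3) + (1/30)/(u + 7) - (1/21)/(u + 4)


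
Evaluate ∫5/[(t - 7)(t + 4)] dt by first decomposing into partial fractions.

Decompose: 5/[(t - 7)(t + 4)] = (5/11)/(t - 7) - (5/11)/(t + 4). Integrate each term: (5/11) ln|(t - 7)| - (5/11) ln|(t + 4)| + C


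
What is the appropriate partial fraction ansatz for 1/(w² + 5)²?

Repeated quadratic factor: (αw + β)/(w² + 5) + (γw + δ)/(w² + 5)²


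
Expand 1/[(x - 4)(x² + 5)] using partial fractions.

Cover-up at x = 4: P = 1/(4² + 5) = 1/21. Then Q = -P = -1/21, R = -P·(0 + 4) = -4/21
Result: (1/21)/(x - 4) - ((1/21)x + 4/21)/(x² + 5)


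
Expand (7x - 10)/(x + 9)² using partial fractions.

(7x - 10) = α(x + 9) + β. At x = -9: β = 7·(-9) - 10 = -73. Coeff of x: α = 7
Result: 7/(x + 9) - 73/(x + 9)²


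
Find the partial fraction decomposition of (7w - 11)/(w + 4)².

(7w - 11) = P(w + 4) + Q. At w = -4: Q = 7·(-4) - 11 = -39. Coeff of w: P = 7
Result: 7/(w + 4) - 39/(w + 4)²


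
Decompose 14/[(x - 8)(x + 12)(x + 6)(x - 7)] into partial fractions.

Using Heaviside cover-up: (1/20)/(x - 8) - (7/1140)/(x + 12) + (1/78)/(x + 6) - (14/247)/(x - 7)


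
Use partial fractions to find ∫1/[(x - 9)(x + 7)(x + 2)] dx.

Cover-up: A = 1/176, B = 1/80, C = -1/55. Decomposition: (1/176)/(x - 9) + (1/80)/(x + 7) - (1/55)/(x + 2). Integrate each term: (1/176) ln|(x - 9)| + (1/80) ln|(x + 7)| - (1/55) ln|(x + 2)| + C


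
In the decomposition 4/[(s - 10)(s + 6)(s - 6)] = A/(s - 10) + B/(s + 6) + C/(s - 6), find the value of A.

Cover-up at s = 10: A = 4/[(10 + 6)(10 - 6)] = 4/[(16)(4)] = 4/64 = 1/16


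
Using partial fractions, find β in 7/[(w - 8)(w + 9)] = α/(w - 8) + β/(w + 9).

Cover-up at w = -9: β = 7/(-9 - 8) = -7/17


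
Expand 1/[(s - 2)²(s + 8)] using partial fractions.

Cover-up at s=-8: C = 1/(-8 - 2)² = 1/100. Cover-up at s=2: B = 1/(2 + 8) = 1/10. Comparing s² coeff: A = -C = -1/100
Result: (-1/100)/(s - 2) + (1/10)/(s - 2)² + (1/100)/(s + 8)


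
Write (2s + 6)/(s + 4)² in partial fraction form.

(2s + 6) = P(s + 4) + Q. At s = -4: Q = 2·(-4) + 6 = -2. Coeff of s: P = 2
Result: 2/(s + 4) - 2/(s + 4)²


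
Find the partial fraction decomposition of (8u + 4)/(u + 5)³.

(8u + 4) = A(u + 5)² + B(u + 5) + C. At u = -5: C = 8·(-5) + 4 = -36. Coefficients: A = 0, B = 8
Result: 8/(u + 5)² - 36/(u + 5)³


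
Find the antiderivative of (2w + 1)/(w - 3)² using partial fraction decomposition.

Decompose: P = 2, Q = 2·3 + 1 = 7, so (2w + 1)/(w - 3)² = 2/(w - 3) + 7/(w - 3)². Integrate: ∫ P/(w - 3) dw = 2 ln|(w - 3)|; ∫ Q/(w - 3)² dw = -7/(w - 3). Sum: 2 ln|(w - 3)| - 7/(w - 3) + C


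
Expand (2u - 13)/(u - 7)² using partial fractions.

(2u - 13) = P(u - 7) + Q. At u = 7: Q = 2·7 - 13 = 1. Coeff of u: P = 2
Result: 2/(u - 7) + 1/(u - 7)²


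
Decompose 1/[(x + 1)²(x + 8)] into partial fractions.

Cover-up at x=-8: γ = 1/(-8 + 1)² = 1/49. Cover-up at x=-1: β = 1/(-1 + 8) = 1/7. Comparing x² coeff: α = -γ = -1/49
Result: (-1/49)/(x + 1) + (1/7)/(x + 1)² + (1/49)/(x + 8)


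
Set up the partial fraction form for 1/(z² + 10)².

Repeated quadratic factor: (Pz + Q)/(z² + 10) + (Rz + S)/(z² + 10)²


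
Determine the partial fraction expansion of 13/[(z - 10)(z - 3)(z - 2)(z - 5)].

Using Heaviside cover-up: (13/280)/(z - 10) + (13/14)/(z - 3) - (13/24)/(z - 2) - (13/30)/(z - 5)


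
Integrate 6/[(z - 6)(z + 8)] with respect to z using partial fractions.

Decompose: 6/[(z - 6)(z + 8)] = (3/7)/(z - 6) - (3/7)/(z + 8). Integrate each term: (3/7) ln|(z - 6)| - (3/7) ln|(z + 8)| + C


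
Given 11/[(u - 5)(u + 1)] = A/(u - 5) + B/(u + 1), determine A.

Cover-up at u = 5: A = 11/(5 + 1) = 11/6


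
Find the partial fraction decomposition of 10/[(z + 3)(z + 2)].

10/(z + 3)(z + 2) = α/(z + 3) + β/(z + 2). α = 10/(-3 + 2) = -10, β = 10/(-2 + 3) = 10
Result: -10/(z + 3) + 10/(z + 2)


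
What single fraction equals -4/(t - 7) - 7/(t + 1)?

Common denominator (t - 7)(t + 1). Numerator: -4(t + 1) - 7(t - 7) = (-4t - 4) - (7t - 49) = -11t + 45
Result: (-11t + 45)/[(t - 7)(t + 1)]


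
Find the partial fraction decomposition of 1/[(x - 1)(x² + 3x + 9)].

Cover-up at x = 1: P = 1/(1² + 3·1 + 9) = 1/13. Then Q = -P = -1/13, R = -P·(3 + 1) = -4/13
Result: (1/13)/(x - 1) - ((1/13)x + 4/13)/(x² + 3x + 9)


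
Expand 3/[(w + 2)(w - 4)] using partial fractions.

3/(w + 2)(w - 4) = P/(w + 2) + Q/(w - 4). P = 3/(-2 - 4) = -1/2, Q = 3/(4 + 2) = 1/2
Result: (-1/2)/(w + 2) + (1/2)/(w - 4)


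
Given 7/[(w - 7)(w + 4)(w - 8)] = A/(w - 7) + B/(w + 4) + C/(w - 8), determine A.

Cover-up at w = 7: A = 7/[(7 + 4)(7 - 8)] = 7/[(11)(-1)] = -7/11


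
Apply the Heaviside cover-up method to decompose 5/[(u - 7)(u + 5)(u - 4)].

Cover (u - 7), u=7: α = 5/[(7 + 5)(7 - 4)] = 5/36. Cover (u + 5), u=-5: β = 5/[(-5 - 7)(-5 - 4)] = 5/108. Cover (u - 4), u=4: γ = 5/[(4 - 7)(4 + 5)] = -5/27.
Result: (5/36)/(u - 7) + (5/108)/(u + 5) - (5/27)/(u - 4)


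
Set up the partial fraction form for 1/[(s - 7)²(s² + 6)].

Repeated linear + quadratic: A/(s - 7) + B/(s - 7)² + (Cs + D)/(s² + 6)


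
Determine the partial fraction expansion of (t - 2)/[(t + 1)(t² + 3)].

At t=-1: A = (1·(-1) - 2)/((-1)² + 3) = -3/4. B = -A = 3/4, C = 1 - (-1)·A = 1/4
Result: (-3/4)/(t + 1) + ((3/4)t + 1/4)/(t² + 3)


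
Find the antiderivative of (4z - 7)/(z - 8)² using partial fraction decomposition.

Decompose: P = 4, Q = 4·8 - 7 = 25, so (4z - 7)/(z - 8)² = 4/(z - 8) + 25/(z - 8)². Integrate: ∫ P/(z - 8) dz = 4 ln|(z - 8)|; ∫ Q/(z - 8)² dz = -25/(z - 8). Sum: 4 ln|(z - 8)| - 25/(z - 8) + C


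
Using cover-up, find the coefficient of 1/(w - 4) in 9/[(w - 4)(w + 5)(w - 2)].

Cover (w - 4), set w=4: 9/[(4 + 5)(4 - 2)] = 1/2


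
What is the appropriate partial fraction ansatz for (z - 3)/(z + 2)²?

Repeated linear factor: P/(z + 2) + Q/(z + 2)²


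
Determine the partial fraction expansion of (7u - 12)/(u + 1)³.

(7u - 12) = P(u + 1)² + Q(u + 1) + R. At u = -1: R = 7·(-1) - 12 = -19. Coefficients: P = 0, Q = 7
Result: 7/(u + 1)² - 19/(u + 1)³


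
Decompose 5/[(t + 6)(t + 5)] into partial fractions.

5/(t + 6)(t + 5) = A/(t + 6) + B/(t + 5). A = 5/(-6 + 5) = -5, B = 5/(-5 + 6) = 5
Result: -5/(t + 6) + 5/(t + 5)


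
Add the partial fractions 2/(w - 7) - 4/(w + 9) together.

Common denominator (w - 7)(w + 9). Numerator: 2(w + 9) - 4(w - 7) = (2w + 18) - (4w - 28) = -2w + 46
Result: (-2w + 46)/[(w - 7)(w + 9)]


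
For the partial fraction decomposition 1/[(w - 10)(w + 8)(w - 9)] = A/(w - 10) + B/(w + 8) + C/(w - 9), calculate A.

Cover-up at w = 10: A = 1/[(10 + 8)(10 - 9)] = 1/[(18)(1)] = 1/18


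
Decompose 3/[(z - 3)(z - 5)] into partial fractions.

3/(z - 3)(z - 5) = α/(z - 3) + β/(z - 5). α = 3/(3 - 5) = -3/2, β = 3/(5 - 3) = 3/2
Result: (-3/2)/(z - 3) + (3/2)/(z - 5)


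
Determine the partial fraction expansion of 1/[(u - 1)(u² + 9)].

Cover-up at u = 1: α = 1/(1² + 9) = 1/10. Then β = -α = -1/10, γ = -α·(0 + 1) = -1/10
Result: (1/10)/(u - 1) - ((1/10)u + 1/10)/(u² + 9)


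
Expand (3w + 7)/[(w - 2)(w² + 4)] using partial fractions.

At w=2: A = (3·2 + 7)/(2² + 4) = 13/8. B = -A = -13/8, C = 3 - 2·A = -1/4
Result: (13/8)/(w - 2) - ((13/8)w + 1/4)/(w² + 4)


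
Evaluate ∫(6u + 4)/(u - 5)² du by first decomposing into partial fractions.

Decompose: A = 6, B = 6·5 + 4 = 34, so (6u + 4)/(u - 5)² = 6/(u - 5) + 34/(u - 5)². Integrate: ∫ A/(u - 5) du = 6 ln|(u - 5)|; ∫ B/(u - 5)² du = -34/(u - 5). Sum: 6 ln|(u - 5)| - 34/(u - 5) + C


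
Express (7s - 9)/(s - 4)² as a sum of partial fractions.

(7s - 9) = P(s - 4) + Q. At s = 4: Q = 7·4 - 9 = 19. Coeff of s: P = 7
Result: 7/(s - 4) + 19/(s - 4)²


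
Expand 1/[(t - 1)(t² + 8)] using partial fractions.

Cover-up at t = 1: α = 1/(1² + 8) = 1/9. Then β = -α = -1/9, γ = -α·(0 + 1) = -1/9
Result: (1/9)/(t - 1) - ((1/9)t + 1/9)/(t² + 8)


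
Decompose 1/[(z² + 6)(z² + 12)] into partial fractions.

Coefficient matching gives α = γ = 0, β = 1/(12-6) = 1/6, δ = -β = -1/6
Result: (1/6)/(z² + 6) - (1/6)/(z² + 12)


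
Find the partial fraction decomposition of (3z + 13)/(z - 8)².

(3z + 13) = A(z - 8) + B. At z = 8: B = 3·8 + 13 = 37. Coeff of z: A = 3
Result: 3/(z - 8) + 37/(z - 8)²


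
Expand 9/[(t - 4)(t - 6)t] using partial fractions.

Using cover-up method: α = -9/8, β = 3/4, γ = 3/8
Result: (-9/8)/(t - 4) + (3/4)/(t - 6) + (3/8)/t


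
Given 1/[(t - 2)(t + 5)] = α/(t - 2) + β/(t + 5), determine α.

Cover-up at t = 2: α = 1/(2 + 5) = 1/7


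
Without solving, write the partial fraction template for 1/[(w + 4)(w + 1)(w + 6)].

Three distinct linear factors: A/(w + 4) + B/(w + 1) + C/(w + 6)


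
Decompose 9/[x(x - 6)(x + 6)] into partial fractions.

Using cover-up method: α = -1/4, β = 1/8, γ = 1/8
Result: (-1/4)/x + (1/8)/(x - 6) + (1/8)/(x + 6)


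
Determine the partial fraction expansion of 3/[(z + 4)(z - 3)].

3/(z + 4)(z - 3) = P/(z + 4) + Q/(z - 3). P = 3/(-4 - 3) = -3/7, Q = 3/(3 + 4) = 3/7
Result: (-3/7)/(z + 4) + (3/7)/(z - 3)


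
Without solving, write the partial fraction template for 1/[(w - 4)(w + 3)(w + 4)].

Three distinct linear factors: P/(w - 4) + Q/(w + 3) + R/(w + 4)


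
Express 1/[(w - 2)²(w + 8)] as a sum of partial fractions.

Cover-up at w=-8: R = 1/(-8 - 2)² = 1/100. Cover-up at w=2: Q = 1/(2 + 8) = 1/10. Comparing w² coeff: P = -R = -1/100
Result: (-1/100)/(w - 2) + (1/10)/(w - 2)² + (1/100)/(w + 8)


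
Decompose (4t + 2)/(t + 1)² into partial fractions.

(4t + 2) = A(t + 1) + B. At t = -1: B = 4·(-1) + 2 = -2. Coeff of t: A = 4
Result: 4/(t + 1) - 2/(t + 1)²


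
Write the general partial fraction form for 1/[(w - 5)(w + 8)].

Distinct linear factors: α/(w - 5) + β/(w + 8)


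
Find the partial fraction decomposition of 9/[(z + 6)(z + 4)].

9/(z + 6)(z + 4) = A/(z + 6) + B/(z + 4). A = 9/(-6 + 4) = -9/2, B = 9/(-4 + 6) = 9/2
Result: (-9/2)/(z + 6) + (9/2)/(z + 4)


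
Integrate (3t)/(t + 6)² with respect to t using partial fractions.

Decompose: α = 3, β = 3·(-6) + 0 = -18, so (3t)/(t + 6)² = 3/(t + 6) - 18/(t + 6)². Integrate: ∫ α/(t + 6) dt = 3 ln|(t + 6)|; ∫ β/(t + 6)² dt = 18/(t + 6). Sum: 3 ln|(t + 6)| + 18/(t + 6) + C


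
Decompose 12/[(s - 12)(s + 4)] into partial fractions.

12/(s - 12)(s + 4) = A/(s - 12) + B/(s + 4). A = 12/(12 + 4) = 3/4, B = 12/(-4 - 12) = -3/4
Result: (3/4)/(s - 12) - (3/4)/(s + 4)


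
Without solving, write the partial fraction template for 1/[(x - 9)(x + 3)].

Distinct linear factors: P/(x - 9) + Q/(x + 3)


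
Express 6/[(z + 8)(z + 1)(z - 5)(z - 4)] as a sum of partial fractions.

Using Heaviside cover-up: (-1/182)/(z + 8) + (1/35)/(z + 1) + (1/13)/(z - 5) - (1/10)/(z - 4)


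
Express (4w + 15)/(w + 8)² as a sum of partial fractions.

(4w + 15) = α(w + 8) + β. At w = -8: β = 4·(-8) + 15 = -17. Coeff of w: α = 4
Result: 4/(w + 8) - 17/(w + 8)²


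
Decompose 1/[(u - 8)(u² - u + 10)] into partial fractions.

Cover-up at u = 8: α = 1/(8² - 1·8 + 10) = 1/66. Then β = -α = -1/66, γ = -α·(-1 + 8) = -7/66
Result: (1/66)/(u - 8) - ((1/66)u + 7/66)/(u² - u + 10)


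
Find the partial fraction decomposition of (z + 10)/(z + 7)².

(z + 10) = A(z + 7) + B. At z = -7: B = 1·(-7) + 10 = 3. Coeff of z: A = 1
Result: 1/(z + 7) + 3/(z + 7)²


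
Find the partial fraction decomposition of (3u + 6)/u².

(3u + 6) = Au + B. At u = 0: B = 3·0 + 6 = 6. Coeff of u: A = 3
Result: 3/u + 6/u²


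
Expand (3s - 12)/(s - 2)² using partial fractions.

(3s - 12) = α(s - 2) + β. At s = 2: β = 3·2 - 12 = -6. Coeff of s: α = 3
Result: 3/(s - 2) - 6/(s - 2)²


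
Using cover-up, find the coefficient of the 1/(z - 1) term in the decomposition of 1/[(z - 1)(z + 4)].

Cover (z - 1), set z=1: 1/((z + 4) at z=1) = 1/(5) = 1/5


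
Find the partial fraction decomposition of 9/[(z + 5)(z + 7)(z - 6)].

Using cover-up method: A = -9/22, B = 9/26, C = 9/143
Result: (-9/22)/(z + 5) + (9/26)/(z + 7) + (9/143)/(z - 6)


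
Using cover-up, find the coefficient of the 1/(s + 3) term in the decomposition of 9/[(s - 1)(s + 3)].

Cover (s + 3), set s=-3: 9/((s - 1) at s=-3) = 9/(-4) = -9/4


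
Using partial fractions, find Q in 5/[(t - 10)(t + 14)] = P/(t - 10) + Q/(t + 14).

Cover-up at t = -14: Q = 5/(-14 - 10) = -5/24


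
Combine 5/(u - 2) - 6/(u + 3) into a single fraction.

Common denominator (u - 2)(u + 3). Numerator: 5(u + 3) - 6(u - 2) = (5u + 15) - (6u - 12) = -u + 27
Result: (-u + 27)/[(u - 2)(u + 3)]


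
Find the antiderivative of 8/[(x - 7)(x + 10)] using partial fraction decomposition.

Decompose: 8/[(x - 7)(x + 10)] = (8/17)/(x - 7) - (8/17)/(x + 10). Integrate each term: (8/17) ln|(x - 7)| - (8/17) ln|(x + 10)| + C


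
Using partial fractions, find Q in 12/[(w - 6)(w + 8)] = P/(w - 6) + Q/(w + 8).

Cover-up at w = -8: Q = 12/(-8 - 6) = -12/14 = -6/7


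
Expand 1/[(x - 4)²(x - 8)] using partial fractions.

Cover-up at x=8: γ = 1/(8 - 4)² = 1/16. Cover-up at x=4: β = 1/(4 - 8) = -1/4. Comparing x² coeff: α = -γ = -1/16
Result: (-1/16)/(x - 4) - (1/4)/(x - 4)² + (1/16)/(x - 8)


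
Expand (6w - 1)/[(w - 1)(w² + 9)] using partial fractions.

At w=1: A = (6·1 - 1)/(1² + 9) = 1/2. B = -A = -1/2, C = 6 - 1·A = 11/2
Result: (1/2)/(w - 1) - ((1/2)w - 11/2)/(w² + 9)


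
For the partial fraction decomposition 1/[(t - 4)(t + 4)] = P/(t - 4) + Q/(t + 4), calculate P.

Cover-up at t = 4: P = 1/(4 + 4) = 1/8


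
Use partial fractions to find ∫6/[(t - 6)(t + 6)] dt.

Decompose: 6/[(t - 6)(t + 6)] = (1/2)/(t - 6) - (1/2)/(t + 6). Integrate each term: (1/2) ln|(t - 6)| - (1/2) ln|(t + 6)| + C


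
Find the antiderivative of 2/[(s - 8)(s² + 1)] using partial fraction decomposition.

Cover-up at s=8: α = 2/(8²+1) = 2/65. Coeff matching: β = -2/65, γ = -16/65. Decomposition: (2/65)/(s - 8) - ((2/65)s + 16/65)/(s² + 1). Integrate: linear → ln, quadratic → (1/2)ln + arctan: (2/65) ln|(s - 8)| - (1/65) ln(s² + 1) - (16/65) arctan(s) + C


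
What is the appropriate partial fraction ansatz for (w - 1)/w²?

Repeated linear factor: P/w + Q/w²


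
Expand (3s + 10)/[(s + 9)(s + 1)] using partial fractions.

At s=-9: A = (3·(-9) + 10)/(-9 + 1) = 17/8. At s=-1: B = (3·(-1) + 10)/(-1 + 9) = 7/8
Result: (17/8)/(s + 9) + (7/8)/(s + 1)


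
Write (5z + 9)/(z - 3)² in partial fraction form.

(5z + 9) = α(z - 3) + β. At z = 3: β = 5·3 + 9 = 24. Coeff of z: α = 5
Result: 5/(z - 3) + 24/(z - 3)²


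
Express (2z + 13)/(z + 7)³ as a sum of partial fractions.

(2z + 13) = α(z + 7)² + β(z + 7) + γ. At z = -7: γ = 2·(-7) + 13 = -1. Coefficients: α = 0, β = 2
Result: 2/(z + 7)² - 1/(z + 7)³


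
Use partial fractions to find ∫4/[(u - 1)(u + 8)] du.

Decompose: 4/[(u - 1)(u + 8)] = (4/9)/(u - 1) - (4/9)/(u + 8). Integrate each term: (4/9) ln|(u - 1)| - (4/9) ln|(u + 8)| + C


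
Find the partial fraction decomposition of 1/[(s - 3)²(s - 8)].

Cover-up at s=8: R = 1/(8 - 3)² = 1/25. Cover-up at s=3: Q = 1/(3 - 8) = -1/5. Comparing s² coeff: P = -R = -1/25
Result: (-1/25)/(s - 3) - (1/5)/(s - 3)² + (1/25)/(s - 8)


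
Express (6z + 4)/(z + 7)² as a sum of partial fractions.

(6z + 4) = P(z + 7) + Q. At z = -7: Q = 6·(-7) + 4 = -38. Coeff of z: P = 6
Result: 6/(z + 7) - 38/(z + 7)²


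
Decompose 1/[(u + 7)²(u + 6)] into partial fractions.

Cover-up at u=-6: γ = 1/(-6 + 7)² = 1. Cover-up at u=-7: β = 1/(-7 + 6) = -1. Comparing u² coeff: α = -γ = -1
Result: -1/(u + 7) - 1/(u + 7)² + 1/(u + 6)


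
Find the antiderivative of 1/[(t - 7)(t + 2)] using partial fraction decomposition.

Decompose: 1/[(t - 7)(t + 2)] = (1/9)/(t - 7) - (1/9)/(t + 2). Integrate each term: (1/9) ln|(t - 7)| - (1/9) ln|(t + 2)| + C


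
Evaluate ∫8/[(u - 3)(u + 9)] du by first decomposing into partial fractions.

Decompose: 8/[(u - 3)(u + 9)] = (2/3)/(u - 3) - (2/3)/(u + 9). Integrate each term: (2/3) ln|(u - 3)| - (2/3) ln|(u + 9)| + C


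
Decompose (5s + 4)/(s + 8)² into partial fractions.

(5s + 4) = P(s + 8) + Q. At s = -8: Q = 5·(-8) + 4 = -36. Coeff of s: P = 5
Result: 5/(s + 8) - 36/(s + 8)²


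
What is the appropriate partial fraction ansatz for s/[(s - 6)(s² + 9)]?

Linear + irreducible quadratic: P/(s - 6) + (Qs + R)/(s² + 9)


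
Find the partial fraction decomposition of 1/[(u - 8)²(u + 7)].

Cover-up at u=-7: C = 1/(-7 - 8)² = 1/225. Cover-up at u=8: B = 1/(8 + 7) = 1/15. Comparing u² coeff: A = -C = -1/225
Result: (-1/225)/(u - 8) + (1/15)/(u - 8)² + (1/225)/(u + 7)


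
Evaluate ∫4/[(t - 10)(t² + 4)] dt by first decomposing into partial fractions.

Cover-up at t=10: P = 4/(10²+4) = 1/26. Coeff matching: Q = -1/26, R = -5/13. Decomposition: (1/26)/(t - 10) - ((1/26)t + 5/13)/(t² + 4). Integrate: linear → ln, quadratic → (1/2)ln + arctan: (1/26) ln|(t - 10)| - (1/52) ln(t² + 4) - (5/26) arctan(t/2) + C


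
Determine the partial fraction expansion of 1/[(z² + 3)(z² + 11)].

Coefficient matching gives P = R = 0, Q = 1/(11-3) = 1/8, S = -Q = -1/8
Result: (1/8)/(z² + 3) - (1/8)/(z² + 11)


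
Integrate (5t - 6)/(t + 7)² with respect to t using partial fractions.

Decompose: P = 5, Q = 5·(-7) - 6 = -41, so (5t - 6)/(t + 7)² = 5/(t + 7) - 41/(t + 7)². Integrate: ∫ P/(t + 7) dt = 5 ln|(t + 7)|; ∫ Q/(t + 7)² dt = 41/(t + 7). Sum: 5 ln|(t + 7)| + 41/(t + 7) + C


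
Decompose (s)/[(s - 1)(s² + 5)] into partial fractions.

At s=1: A = (1·1 + 0)/(1² + 5) = 1/6. B = -A = -1/6, C = 1 - 1·A = 5/6
Result: (1/6)/(s - 1) - ((1/6)s - 5/6)/(s² + 5)


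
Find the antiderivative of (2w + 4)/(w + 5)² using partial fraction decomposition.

Decompose: α = 2, β = 2·(-5) + 4 = -6, so (2w + 4)/(w + 5)² = 2/(w + 5) - 6/(w + 5)². Integrate: ∫ α/(w + 5) dw = 2 ln|(w + 5)|; ∫ β/(w + 5)² dw = 6/(w + 5). Sum: 2 ln|(w + 5)| + 6/(w + 5) + C


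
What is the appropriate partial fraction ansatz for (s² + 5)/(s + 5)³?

Repeated linear factor (power 3): α/(s + 5) + β/(s + 5)² + γ/(s + 5)³


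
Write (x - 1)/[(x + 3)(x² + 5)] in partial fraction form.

At x=-3: P = (1·(-3) - 1)/((-3)² + 5) = -2/7. Q = -P = 2/7, R = 1 - (-3)·P = 1/7
Result: (-2/7)/(x + 3) + ((2/7)x + 1/7)/(x² + 5)


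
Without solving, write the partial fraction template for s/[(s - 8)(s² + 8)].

Linear + irreducible quadratic: A/(s - 8) + (Bs + C)/(s² + 8)


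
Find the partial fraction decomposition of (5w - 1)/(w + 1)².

(5w - 1) = A(w + 1) + B. At w = -1: B = 5·(-1) - 1 = -6. Coeff of w: A = 5
Result: 5/(w + 1) - 6/(w + 1)²


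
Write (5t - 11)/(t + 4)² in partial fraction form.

(5t - 11) = A(t + 4) + B. At t = -4: B = 5·(-4) - 11 = -31. Coeff of t: A = 5
Result: 5/(t + 4) - 31/(t + 4)²


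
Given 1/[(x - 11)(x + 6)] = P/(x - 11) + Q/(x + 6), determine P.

Cover-up at x = 11: P = 1/(11 + 6) = 1/17


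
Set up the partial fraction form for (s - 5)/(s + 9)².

Repeated linear factor: α/(s + 9) + β/(s + 9)²


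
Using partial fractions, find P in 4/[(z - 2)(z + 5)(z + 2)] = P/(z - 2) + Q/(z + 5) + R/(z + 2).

Cover-up at z = 2: P = 4/[(2 + 5)(2 + 2)] = 4/[(7)(4)] = 4/28 = 1/7
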